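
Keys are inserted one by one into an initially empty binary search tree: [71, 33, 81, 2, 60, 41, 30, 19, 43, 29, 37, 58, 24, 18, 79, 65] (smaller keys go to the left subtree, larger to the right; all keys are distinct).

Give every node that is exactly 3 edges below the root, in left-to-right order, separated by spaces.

Insert 71: tree is empty, so 71 becomes the root.
Insert 33: 33 < 71 → go left. Place as left child of 71.
Insert 81: 81 > 71 → go right. Place as right child of 71.
Insert 2: 2 < 71 → go left; 2 < 33 → go left. Place as left child of 33.
Insert 60: 60 < 71 → go left; 60 > 33 → go right. Place as right child of 33.
Insert 41: 41 < 71 → go left; 41 > 33 → go right; 41 < 60 → go left. Place as left child of 60.
Insert 30: 30 < 71 → go left; 30 < 33 → go left; 30 > 2 → go right. Place as right child of 2.
Insert 19: 19 < 71 → go left; 19 < 33 → go left; 19 > 2 → go right; 19 < 30 → go left. Place as left child of 30.
Insert 43: 43 < 71 → go left; 43 > 33 → go right; 43 < 60 → go left; 43 > 41 → go right. Place as right child of 41.
Insert 29: 29 < 71 → go left; 29 < 33 → go left; 29 > 2 → go right; 29 < 30 → go left; 29 > 19 → go right. Place as right child of 19.
Insert 37: 37 < 71 → go left; 37 > 33 → go right; 37 < 60 → go left; 37 < 41 → go left. Place as left child of 41.
Insert 58: 58 < 71 → go left; 58 > 33 → go right; 58 < 60 → go left; 58 > 41 → go right; 58 > 43 → go right. Place as right child of 43.
Insert 24: 24 < 71 → go left; 24 < 33 → go left; 24 > 2 → go right; 24 < 30 → go left; 24 > 19 → go right; 24 < 29 → go left. Place as left child of 29.
Insert 18: 18 < 71 → go left; 18 < 33 → go left; 18 > 2 → go right; 18 < 30 → go left; 18 < 19 → go left. Place as left child of 19.
Insert 79: 79 > 71 → go right; 79 < 81 → go left. Place as left child of 81.
Insert 65: 65 < 71 → go left; 65 > 33 → go right; 65 > 60 → go right. Place as right child of 60.

30 41 65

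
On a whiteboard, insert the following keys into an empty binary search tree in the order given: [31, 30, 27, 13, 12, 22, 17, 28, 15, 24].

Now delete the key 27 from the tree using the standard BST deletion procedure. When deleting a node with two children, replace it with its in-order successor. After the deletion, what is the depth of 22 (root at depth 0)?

Resulting structure (node: left, right):
  31: L=30, R=–
  30: L=27, R=–
  27: L=13, R=28
  13: L=12, R=22
  12: L=–, R=–
  22: L=17, R=24
  17: L=15, R=–
  28: L=–, R=–
  15: L=–, R=–
  24: L=–, R=–

Delete 27 (two children — replace with in-order successor).
After deletion, path to 22: 31 → 30 → 28 → 13 → 22.

4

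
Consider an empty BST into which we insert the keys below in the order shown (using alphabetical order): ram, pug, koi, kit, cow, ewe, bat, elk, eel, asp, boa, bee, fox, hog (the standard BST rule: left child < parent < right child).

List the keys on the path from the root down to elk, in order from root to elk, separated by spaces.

ram: root
pug: left child of ram (depth 1)
koi: left child of pug (depth 2)
kit: left child of koi (depth 3)
cow: left child of kit (depth 4)
ewe: right child of cow (depth 5)
bat: left child of cow (depth 5)
elk: left child of ewe (depth 6)
eel: left child of elk (depth 7)
asp: left child of bat (depth 6)
boa: right child of bat (depth 6)
bee: left child of boa (depth 7)
fox: right child of ewe (depth 6)
hog: right child of fox (depth 7)

ram pug koi kit cow ewe elk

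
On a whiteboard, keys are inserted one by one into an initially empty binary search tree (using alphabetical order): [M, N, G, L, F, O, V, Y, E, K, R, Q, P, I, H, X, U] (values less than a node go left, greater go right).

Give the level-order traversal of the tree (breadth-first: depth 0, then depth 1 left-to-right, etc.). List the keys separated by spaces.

M: root
N: right child of M (depth 1)
G: left child of M (depth 1)
L: right child of G (depth 2)
F: left child of G (depth 2)
O: right child of N (depth 2)
V: right child of O (depth 3)
Y: right child of V (depth 4)
E: left child of F (depth 3)
K: left child of L (depth 3)
R: left child of V (depth 4)
Q: left child of R (depth 5)
P: left child of Q (depth 6)
I: left child of K (depth 4)
H: left child of I (depth 5)
X: left child of Y (depth 5)
U: right child of R (depth 5)

M G N F L O E K V I R Y H Q U X P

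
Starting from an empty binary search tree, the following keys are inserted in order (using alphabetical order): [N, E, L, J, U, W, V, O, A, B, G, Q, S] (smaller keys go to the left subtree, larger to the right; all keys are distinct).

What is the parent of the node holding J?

Insert N: tree is empty, so N becomes the root.
Insert E: E < N → go left. Place as left child of N.
Insert L: L < N → go left; L > E → go right. Place as right child of E.
Insert J: J < N → go left; J > E → go right; J < L → go left. Place as left child of L.
Insert U: U > N → go right. Place as right child of N.
Insert W: W > N → go right; W > U → go right. Place as right child of U.
Insert V: V > N → go right; V > U → go right; V < W → go left. Place as left child of W.
Insert O: O > N → go right; O < U → go left. Place as left child of U.
Insert A: A < N → go left; A < E → go left. Place as left child of E.
Insert B: B < N → go left; B < E → go left; B > A → go right. Place as right child of A.
Insert G: G < N → go left; G > E → go right; G < L → go left; G < J → go left. Place as left child of J.
Insert Q: Q > N → go right; Q < U → go left; Q > O → go right. Place as right child of O.
Insert S: S > N → go right; S < U → go left; S > O → go right; S > Q → go right. Place as right child of Q.

L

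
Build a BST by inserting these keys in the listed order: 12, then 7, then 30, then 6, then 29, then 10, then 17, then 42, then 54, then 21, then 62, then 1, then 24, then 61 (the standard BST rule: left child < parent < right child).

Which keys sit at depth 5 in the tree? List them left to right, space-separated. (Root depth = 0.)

12: root
7: left child of 12 (depth 1)
30: right child of 12 (depth 1)
6: left child of 7 (depth 2)
29: left child of 30 (depth 2)
10: right child of 7 (depth 2)
17: left child of 29 (depth 3)
42: right child of 30 (depth 2)
54: right child of 42 (depth 3)
21: right child of 17 (depth 4)
62: right child of 54 (depth 4)
1: left child of 6 (depth 3)
24: right child of 21 (depth 5)
61: left child of 62 (depth 5)

24 61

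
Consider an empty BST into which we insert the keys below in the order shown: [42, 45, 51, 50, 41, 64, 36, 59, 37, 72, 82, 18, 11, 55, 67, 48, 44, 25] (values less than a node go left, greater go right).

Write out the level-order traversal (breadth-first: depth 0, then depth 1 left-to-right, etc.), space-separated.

42 41 45 36 44 51 18 37 50 64 11 25 48 59 72 55 67 82

Resulting structure (node: left, right):
  42: L=41, R=45
  45: L=44, R=51
  51: L=50, R=64
  50: L=48, R=–
  41: L=36, R=–
  64: L=59, R=72
  36: L=18, R=37
  59: L=55, R=–
  37: L=–, R=–
  72: L=67, R=82
  82: L=–, R=–
  18: L=11, R=25
  11: L=–, R=–
  55: L=–, R=–
  67: L=–, R=–
  48: L=–, R=–
  44: L=–, R=–
  25: L=–, R=–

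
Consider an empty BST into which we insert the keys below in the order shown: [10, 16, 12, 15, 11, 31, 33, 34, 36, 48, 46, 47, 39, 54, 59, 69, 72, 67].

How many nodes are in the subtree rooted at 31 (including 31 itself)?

Resulting structure (node: left, right):
  10: L=–, R=16
  16: L=12, R=31
  12: L=11, R=15
  15: L=–, R=–
  11: L=–, R=–
  31: L=–, R=33
  33: L=–, R=34
  34: L=–, R=36
  36: L=–, R=48
  48: L=46, R=54
  46: L=39, R=47
  47: L=–, R=–
  39: L=–, R=–
  54: L=–, R=59
  59: L=–, R=69
  69: L=67, R=72
  72: L=–, R=–
  67: L=–, R=–

Subtree rooted at 31 contains: 31, 33, 34, 36, 48, 46, 39, 47, 54, 59, 69, 67, 72 — 13 nodes.

13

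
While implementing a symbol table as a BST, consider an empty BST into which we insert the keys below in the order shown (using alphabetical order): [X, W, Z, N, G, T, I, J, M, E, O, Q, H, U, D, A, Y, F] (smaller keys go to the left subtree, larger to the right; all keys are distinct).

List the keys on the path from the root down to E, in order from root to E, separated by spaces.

X: root
W: left child of X (depth 1)
Z: right child of X (depth 1)
N: left child of W (depth 2)
G: left child of N (depth 3)
T: right child of N (depth 3)
I: right child of G (depth 4)
J: right child of I (depth 5)
M: right child of J (depth 6)
E: left child of G (depth 4)
O: left child of T (depth 4)
Q: right child of O (depth 5)
H: left child of I (depth 5)
U: right child of T (depth 4)
D: left child of E (depth 5)
A: left child of D (depth 6)
Y: left child of Z (depth 2)
F: right child of E (depth 5)

X W N G E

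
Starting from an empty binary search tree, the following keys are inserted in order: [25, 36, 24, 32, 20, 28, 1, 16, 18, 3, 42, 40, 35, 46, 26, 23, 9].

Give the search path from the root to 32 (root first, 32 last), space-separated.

Resulting structure (node: left, right):
  25: L=24, R=36
  36: L=32, R=42
  24: L=20, R=–
  32: L=28, R=35
  20: L=1, R=23
  28: L=26, R=–
  1: L=–, R=16
  16: L=3, R=18
  18: L=–, R=–
  3: L=–, R=9
  42: L=40, R=46
  40: L=–, R=–
  35: L=–, R=–
  46: L=–, R=–
  26: L=–, R=–
  23: L=–, R=–
  9: L=–, R=–

25 36 32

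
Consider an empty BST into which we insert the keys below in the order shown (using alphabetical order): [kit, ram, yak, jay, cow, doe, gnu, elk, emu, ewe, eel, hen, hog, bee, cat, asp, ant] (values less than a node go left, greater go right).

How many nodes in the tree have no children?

6

Insert kit: tree is empty, so kit becomes the root.
Insert ram: ram > kit → go right. Place as right child of kit.
Insert yak: yak > kit → go right; yak > ram → go right. Place as right child of ram.
Insert jay: jay < kit → go left. Place as left child of kit.
Insert cow: cow < kit → go left; cow < jay → go left. Place as left child of jay.
Insert doe: doe < kit → go left; doe < jay → go left; doe > cow → go right. Place as right child of cow.
Insert gnu: gnu < kit → go left; gnu < jay → go left; gnu > cow → go right; gnu > doe → go right. Place as right child of doe.
Insert elk: elk < kit → go left; elk < jay → go left; elk > cow → go right; elk > doe → go right; elk < gnu → go left. Place as left child of gnu.
Insert emu: emu < kit → go left; emu < jay → go left; emu > cow → go right; emu > doe → go right; emu < gnu → go left; emu > elk → go right. Place as right child of elk.
Insert ewe: ewe < kit → go left; ewe < jay → go left; ewe > cow → go right; ewe > doe → go right; ewe < gnu → go left; ewe > elk → go right; ewe > emu → go right. Place as right child of emu.
Insert eel: eel < kit → go left; eel < jay → go left; eel > cow → go right; eel > doe → go right; eel < gnu → go left; eel < elk → go left. Place as left child of elk.
Insert hen: hen < kit → go left; hen < jay → go left; hen > cow → go right; hen > doe → go right; hen > gnu → go right. Place as right child of gnu.
Insert hog: hog < kit → go left; hog < jay → go left; hog > cow → go right; hog > doe → go right; hog > gnu → go right; hog > hen → go right. Place as right child of hen.
Insert bee: bee < kit → go left; bee < jay → go left; bee < cow → go left. Place as left child of cow.
Insert cat: cat < kit → go left; cat < jay → go left; cat < cow → go left; cat > bee → go right. Place as right child of bee.
Insert asp: asp < kit → go left; asp < jay → go left; asp < cow → go left; asp < bee → go left. Place as left child of bee.
Insert ant: ant < kit → go left; ant < jay → go left; ant < cow → go left; ant < bee → go left; ant < asp → go left. Place as left child of asp.

Leaves: ant, cat, eel, ewe, hog, yak — 6 in total.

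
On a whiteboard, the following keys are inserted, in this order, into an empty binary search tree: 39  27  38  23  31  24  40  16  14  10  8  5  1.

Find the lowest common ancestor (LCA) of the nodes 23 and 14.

Insert 39: tree is empty, so 39 becomes the root.
Insert 27: 27 < 39 → go left. Place as left child of 39.
Insert 38: 38 < 39 → go left; 38 > 27 → go right. Place as right child of 27.
Insert 23: 23 < 39 → go left; 23 < 27 → go left. Place as left child of 27.
Insert 31: 31 < 39 → go left; 31 > 27 → go right; 31 < 38 → go left. Place as left child of 38.
Insert 24: 24 < 39 → go left; 24 < 27 → go left; 24 > 23 → go right. Place as right child of 23.
Insert 40: 40 > 39 → go right. Place as right child of 39.
Insert 16: 16 < 39 → go left; 16 < 27 → go left; 16 < 23 → go left. Place as left child of 23.
Insert 14: 14 < 39 → go left; 14 < 27 → go left; 14 < 23 → go left; 14 < 16 → go left. Place as left child of 16.
Insert 10: 10 < 39 → go left; 10 < 27 → go left; 10 < 23 → go left; 10 < 16 → go left; 10 < 14 → go left. Place as left child of 14.
Insert 8: 8 < 39 → go left; 8 < 27 → go left; 8 < 23 → go left; 8 < 16 → go left; 8 < 14 → go left; 8 < 10 → go left. Place as left child of 10.
Insert 5: 5 < 39 → go left; 5 < 27 → go left; 5 < 23 → go left; 5 < 16 → go left; 5 < 14 → go left; 5 < 10 → go left; 5 < 8 → go left. Place as left child of 8.
Insert 1: 1 < 39 → go left; 1 < 27 → go left; 1 < 23 → go left; 1 < 16 → go left; 1 < 14 → go left; 1 < 10 → go left; 1 < 8 → go left; 1 < 5 → go left. Place as left child of 5.

Path to 23: 39 → 27 → 23
Path to 14: 39 → 27 → 23 → 16 → 14
23 lies on both paths and is an ancestor of the other node.

23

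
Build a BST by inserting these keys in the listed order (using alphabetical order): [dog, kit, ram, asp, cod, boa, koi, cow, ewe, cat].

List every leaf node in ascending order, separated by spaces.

cat cow ewe koi

Insert dog: tree is empty, so dog becomes the root.
Insert kit: kit > dog → go right. Place as right child of dog.
Insert ram: ram > dog → go right; ram > kit → go right. Place as right child of kit.
Insert asp: asp < dog → go left. Place as left child of dog.
Insert cod: cod < dog → go left; cod > asp → go right. Place as right child of asp.
Insert boa: boa < dog → go left; boa > asp → go right; boa < cod → go left. Place as left child of cod.
Insert koi: koi > dog → go right; koi > kit → go right; koi < ram → go left. Place as left child of ram.
Insert cow: cow < dog → go left; cow > asp → go right; cow > cod → go right. Place as right child of cod.
Insert ewe: ewe > dog → go right; ewe < kit → go left. Place as left child of kit.
Insert cat: cat < dog → go left; cat > asp → go right; cat < cod → go left; cat > boa → go right. Place as right child of boa.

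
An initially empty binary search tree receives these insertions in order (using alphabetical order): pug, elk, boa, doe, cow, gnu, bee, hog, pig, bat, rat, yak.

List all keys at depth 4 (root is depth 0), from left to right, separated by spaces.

bat cow pig

pug: root
elk: left child of pug (depth 1)
boa: left child of elk (depth 2)
doe: right child of boa (depth 3)
cow: left child of doe (depth 4)
gnu: right child of elk (depth 2)
bee: left child of boa (depth 3)
hog: right child of gnu (depth 3)
pig: right child of hog (depth 4)
bat: left child of bee (depth 4)
rat: right child of pug (depth 1)
yak: right child of rat (depth 2)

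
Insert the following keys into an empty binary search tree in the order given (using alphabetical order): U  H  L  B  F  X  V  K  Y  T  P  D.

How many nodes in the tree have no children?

Insert U: tree is empty, so U becomes the root.
Insert H: H < U → go left. Place as left child of U.
Insert L: L < U → go left; L > H → go right. Place as right child of H.
Insert B: B < U → go left; B < H → go left. Place as left child of H.
Insert F: F < U → go left; F < H → go left; F > B → go right. Place as right child of B.
Insert X: X > U → go right. Place as right child of U.
Insert V: V > U → go right; V < X → go left. Place as left child of X.
Insert K: K < U → go left; K > H → go right; K < L → go left. Place as left child of L.
Insert Y: Y > U → go right; Y > X → go right. Place as right child of X.
Insert T: T < U → go left; T > H → go right; T > L → go right. Place as right child of L.
Insert P: P < U → go left; P > H → go right; P > L → go right; P < T → go left. Place as left child of T.
Insert D: D < U → go left; D < H → go left; D > B → go right; D < F → go left. Place as left child of F.

Leaves: D, K, P, V, Y — 5 in total.

5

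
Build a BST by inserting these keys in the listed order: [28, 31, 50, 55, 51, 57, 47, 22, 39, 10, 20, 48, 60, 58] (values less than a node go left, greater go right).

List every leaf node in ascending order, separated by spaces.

Resulting structure (node: left, right):
  28: L=22, R=31
  31: L=–, R=50
  50: L=47, R=55
  55: L=51, R=57
  51: L=–, R=–
  57: L=–, R=60
  47: L=39, R=48
  22: L=10, R=–
  39: L=–, R=–
  10: L=–, R=20
  20: L=–, R=–
  48: L=–, R=–
  60: L=58, R=–
  58: L=–, R=–

20 39 48 51 58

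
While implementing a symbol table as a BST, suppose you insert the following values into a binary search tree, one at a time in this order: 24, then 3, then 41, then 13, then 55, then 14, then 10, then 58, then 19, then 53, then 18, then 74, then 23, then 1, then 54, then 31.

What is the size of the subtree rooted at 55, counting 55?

24: root
3: left child of 24 (depth 1)
41: right child of 24 (depth 1)
13: right child of 3 (depth 2)
55: right child of 41 (depth 2)
14: right child of 13 (depth 3)
10: left child of 13 (depth 3)
58: right child of 55 (depth 3)
19: right child of 14 (depth 4)
53: left child of 55 (depth 3)
18: left child of 19 (depth 5)
74: right child of 58 (depth 4)
23: right child of 19 (depth 5)
1: left child of 3 (depth 2)
54: right child of 53 (depth 4)
31: left child of 41 (depth 2)

Subtree rooted at 55 contains: 55, 53, 54, 58, 74 — 5 nodes.

5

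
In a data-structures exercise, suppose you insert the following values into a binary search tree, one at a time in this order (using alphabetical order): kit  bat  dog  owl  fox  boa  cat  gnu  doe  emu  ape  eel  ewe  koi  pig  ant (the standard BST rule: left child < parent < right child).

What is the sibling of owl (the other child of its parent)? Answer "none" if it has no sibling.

Resulting structure (node: left, right):
  kit: L=bat, R=owl
  bat: L=ape, R=dog
  dog: L=boa, R=fox
  owl: L=koi, R=pig
  fox: L=emu, R=gnu
  boa: L=–, R=cat
  cat: L=–, R=doe
  gnu: L=–, R=–
  doe: L=–, R=–
  emu: L=eel, R=ewe
  ape: L=ant, R=–
  eel: L=–, R=–
  ewe: L=–, R=–
  koi: L=–, R=–
  pig: L=–, R=–
  ant: L=–, R=–

owl's parent is kit; the other child of kit is bat.

bat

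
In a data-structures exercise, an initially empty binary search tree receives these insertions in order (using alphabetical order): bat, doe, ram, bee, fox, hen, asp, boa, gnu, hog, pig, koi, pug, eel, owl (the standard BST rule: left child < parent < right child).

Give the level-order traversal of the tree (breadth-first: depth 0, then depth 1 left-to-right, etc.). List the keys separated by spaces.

bat asp doe bee ram boa fox eel hen gnu hog pig koi pug owl

bat: root
doe: right child of bat (depth 1)
ram: right child of doe (depth 2)
bee: left child of doe (depth 2)
fox: left child of ram (depth 3)
hen: right child of fox (depth 4)
asp: left child of bat (depth 1)
boa: right child of bee (depth 3)
gnu: left child of hen (depth 5)
hog: right child of hen (depth 5)
pig: right child of hog (depth 6)
koi: left child of pig (depth 7)
pug: right child of pig (depth 7)
eel: left child of fox (depth 4)
owl: right child of koi (depth 8)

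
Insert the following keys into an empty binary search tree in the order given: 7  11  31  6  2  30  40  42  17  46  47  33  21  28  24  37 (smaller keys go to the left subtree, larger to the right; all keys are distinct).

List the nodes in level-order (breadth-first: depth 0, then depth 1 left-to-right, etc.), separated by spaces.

7 6 11 2 31 30 40 17 33 42 21 37 46 28 47 24

7: root
11: right child of 7 (depth 1)
31: right child of 11 (depth 2)
6: left child of 7 (depth 1)
2: left child of 6 (depth 2)
30: left child of 31 (depth 3)
40: right child of 31 (depth 3)
42: right child of 40 (depth 4)
17: left child of 30 (depth 4)
46: right child of 42 (depth 5)
47: right child of 46 (depth 6)
33: left child of 40 (depth 4)
21: right child of 17 (depth 5)
28: right child of 21 (depth 6)
24: left child of 28 (depth 7)
37: right child of 33 (depth 5)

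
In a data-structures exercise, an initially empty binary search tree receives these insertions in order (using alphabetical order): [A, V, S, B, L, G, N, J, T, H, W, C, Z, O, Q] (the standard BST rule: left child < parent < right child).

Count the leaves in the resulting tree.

5

Insert A: tree is empty, so A becomes the root.
Insert V: V > A → go right. Place as right child of A.
Insert S: S > A → go right; S < V → go left. Place as left child of V.
Insert B: B > A → go right; B < V → go left; B < S → go left. Place as left child of S.
Insert L: L > A → go right; L < V → go left; L < S → go left; L > B → go right. Place as right child of B.
Insert G: G > A → go right; G < V → go left; G < S → go left; G > B → go right; G < L → go left. Place as left child of L.
Insert N: N > A → go right; N < V → go left; N < S → go left; N > B → go right; N > L → go right. Place as right child of L.
Insert J: J > A → go right; J < V → go left; J < S → go left; J > B → go right; J < L → go left; J > G → go right. Place as right child of G.
Insert T: T > A → go right; T < V → go left; T > S → go right. Place as right child of S.
Insert H: H > A → go right; H < V → go left; H < S → go left; H > B → go right; H < L → go left; H > G → go right; H < J → go left. Place as left child of J.
Insert W: W > A → go right; W > V → go right. Place as right child of V.
Insert C: C > A → go right; C < V → go left; C < S → go left; C > B → go right; C < L → go left; C < G → go left. Place as left child of G.
Insert Z: Z > A → go right; Z > V → go right; Z > W → go right. Place as right child of W.
Insert O: O > A → go right; O < V → go left; O < S → go left; O > B → go right; O > L → go right; O > N → go right. Place as right child of N.
Insert Q: Q > A → go right; Q < V → go left; Q < S → go left; Q > B → go right; Q > L → go right; Q > N → go right; Q > O → go right. Place as right child of O.

Leaves: C, H, Q, T, Z — 5 in total.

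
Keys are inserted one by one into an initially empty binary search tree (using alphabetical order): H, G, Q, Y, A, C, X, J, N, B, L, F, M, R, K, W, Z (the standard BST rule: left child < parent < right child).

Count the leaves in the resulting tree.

6

Insert H: tree is empty, so H becomes the root.
Insert G: G < H → go left. Place as left child of H.
Insert Q: Q > H → go right. Place as right child of H.
Insert Y: Y > H → go right; Y > Q → go right. Place as right child of Q.
Insert A: A < H → go left; A < G → go left. Place as left child of G.
Insert C: C < H → go left; C < G → go left; C > A → go right. Place as right child of A.
Insert X: X > H → go right; X > Q → go right; X < Y → go left. Place as left child of Y.
Insert J: J > H → go right; J < Q → go left. Place as left child of Q.
Insert N: N > H → go right; N < Q → go left; N > J → go right. Place as right child of J.
Insert B: B < H → go left; B < G → go left; B > A → go right; B < C → go left. Place as left child of C.
Insert L: L > H → go right; L < Q → go left; L > J → go right; L < N → go left. Place as left child of N.
Insert F: F < H → go left; F < G → go left; F > A → go right; F > C → go right. Place as right child of C.
Insert M: M > H → go right; M < Q → go left; M > J → go right; M < N → go left; M > L → go right. Place as right child of L.
Insert R: R > H → go right; R > Q → go right; R < Y → go left; R < X → go left. Place as left child of X.
Insert K: K > H → go right; K < Q → go left; K > J → go right; K < N → go left; K < L → go left. Place as left child of L.
Insert W: W > H → go right; W > Q → go right; W < Y → go left; W < X → go left; W > R → go right. Place as right child of R.
Insert Z: Z > H → go right; Z > Q → go right; Z > Y → go right. Place as right child of Y.

Leaves: B, F, K, M, W, Z — 6 in total.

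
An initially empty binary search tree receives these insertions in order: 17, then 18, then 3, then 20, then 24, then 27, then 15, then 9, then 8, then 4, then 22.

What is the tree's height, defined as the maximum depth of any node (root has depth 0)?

17: root
18: right child of 17 (depth 1)
3: left child of 17 (depth 1)
20: right child of 18 (depth 2)
24: right child of 20 (depth 3)
27: right child of 24 (depth 4)
15: right child of 3 (depth 2)
9: left child of 15 (depth 3)
8: left child of 9 (depth 4)
4: left child of 8 (depth 5)
22: left child of 24 (depth 4)

The deepest node is 4 at depth 5.

5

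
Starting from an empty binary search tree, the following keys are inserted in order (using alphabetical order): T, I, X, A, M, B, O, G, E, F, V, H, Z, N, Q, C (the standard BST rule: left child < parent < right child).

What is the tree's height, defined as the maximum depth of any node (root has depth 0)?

Resulting structure (node: left, right):
  T: L=I, R=X
  I: L=A, R=M
  X: L=V, R=Z
  A: L=–, R=B
  M: L=–, R=O
  B: L=–, R=G
  O: L=N, R=Q
  G: L=E, R=H
  E: L=C, R=F
  F: L=–, R=–
  V: L=–, R=–
  H: L=–, R=–
  Z: L=–, R=–
  N: L=–, R=–
  Q: L=–, R=–
  C: L=–, R=–

The deepest node is F at depth 6.

6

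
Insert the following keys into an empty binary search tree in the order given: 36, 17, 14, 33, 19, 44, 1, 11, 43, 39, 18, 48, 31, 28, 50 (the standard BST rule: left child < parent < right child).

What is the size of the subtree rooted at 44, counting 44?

Resulting structure (node: left, right):
  36: L=17, R=44
  17: L=14, R=33
  14: L=1, R=–
  33: L=19, R=–
  19: L=18, R=31
  44: L=43, R=48
  1: L=–, R=11
  11: L=–, R=–
  43: L=39, R=–
  39: L=–, R=–
  18: L=–, R=–
  48: L=–, R=50
  31: L=28, R=–
  28: L=–, R=–
  50: L=–, R=–

Subtree rooted at 44 contains: 44, 43, 39, 48, 50 — 5 nodes.

5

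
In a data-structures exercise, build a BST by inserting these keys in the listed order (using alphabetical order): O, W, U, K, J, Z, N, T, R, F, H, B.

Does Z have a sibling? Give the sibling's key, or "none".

Insert O: tree is empty, so O becomes the root.
Insert W: W > O → go right. Place as right child of O.
Insert U: U > O → go right; U < W → go left. Place as left child of W.
Insert K: K < O → go left. Place as left child of O.
Insert J: J < O → go left; J < K → go left. Place as left child of K.
Insert Z: Z > O → go right; Z > W → go right. Place as right child of W.
Insert N: N < O → go left; N > K → go right. Place as right child of K.
Insert T: T > O → go right; T < W → go left; T < U → go left. Place as left child of U.
Insert R: R > O → go right; R < W → go left; R < U → go left; R < T → go left. Place as left child of T.
Insert F: F < O → go left; F < K → go left; F < J → go left. Place as left child of J.
Insert H: H < O → go left; H < K → go left; H < J → go left; H > F → go right. Place as right child of F.
Insert B: B < O → go left; B < K → go left; B < J → go left; B < F → go left. Place as left child of F.

Z's parent is W; the other child of W is U.

U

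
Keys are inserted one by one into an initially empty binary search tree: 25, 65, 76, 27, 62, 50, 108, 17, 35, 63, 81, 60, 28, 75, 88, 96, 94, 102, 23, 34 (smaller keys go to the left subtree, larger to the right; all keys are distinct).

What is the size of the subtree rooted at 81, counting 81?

25: root
65: right child of 25 (depth 1)
76: right child of 65 (depth 2)
27: left child of 65 (depth 2)
62: right child of 27 (depth 3)
50: left child of 62 (depth 4)
108: right child of 76 (depth 3)
17: left child of 25 (depth 1)
35: left child of 50 (depth 5)
63: right child of 62 (depth 4)
81: left child of 108 (depth 4)
60: right child of 50 (depth 5)
28: left child of 35 (depth 6)
75: left child of 76 (depth 3)
88: right child of 81 (depth 5)
96: right child of 88 (depth 6)
94: left child of 96 (depth 7)
102: right child of 96 (depth 7)
23: right child of 17 (depth 2)
34: right child of 28 (depth 7)

Subtree rooted at 81 contains: 81, 88, 96, 94, 102 — 5 nodes.

5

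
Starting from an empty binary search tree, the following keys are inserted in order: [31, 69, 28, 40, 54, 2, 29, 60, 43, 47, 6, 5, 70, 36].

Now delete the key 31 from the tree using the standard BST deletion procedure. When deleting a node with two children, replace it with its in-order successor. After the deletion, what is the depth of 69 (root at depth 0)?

1

31: root
69: right child of 31 (depth 1)
28: left child of 31 (depth 1)
40: left child of 69 (depth 2)
54: right child of 40 (depth 3)
2: left child of 28 (depth 2)
29: right child of 28 (depth 2)
60: right child of 54 (depth 4)
43: left child of 54 (depth 4)
47: right child of 43 (depth 5)
6: right child of 2 (depth 3)
5: left child of 6 (depth 4)
70: right child of 69 (depth 2)
36: left child of 40 (depth 3)

Delete 31 (two children — replace with in-order successor).
After deletion, path to 69: 36 → 69.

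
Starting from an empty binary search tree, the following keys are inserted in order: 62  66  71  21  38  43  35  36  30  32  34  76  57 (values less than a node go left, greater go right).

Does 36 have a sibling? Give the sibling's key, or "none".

30

62: root
66: right child of 62 (depth 1)
71: right child of 66 (depth 2)
21: left child of 62 (depth 1)
38: right child of 21 (depth 2)
43: right child of 38 (depth 3)
35: left child of 38 (depth 3)
36: right child of 35 (depth 4)
30: left child of 35 (depth 4)
32: right child of 30 (depth 5)
34: right child of 32 (depth 6)
76: right child of 71 (depth 3)
57: right child of 43 (depth 4)

36's parent is 35; the other child of 35 is 30.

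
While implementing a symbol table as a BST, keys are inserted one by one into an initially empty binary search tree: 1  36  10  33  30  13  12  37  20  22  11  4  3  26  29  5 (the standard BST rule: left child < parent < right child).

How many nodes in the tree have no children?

5

Resulting structure (node: left, right):
  1: L=–, R=36
  36: L=10, R=37
  10: L=4, R=33
  33: L=30, R=–
  30: L=13, R=–
  13: L=12, R=20
  12: L=11, R=–
  37: L=–, R=–
  20: L=–, R=22
  22: L=–, R=26
  11: L=–, R=–
  4: L=3, R=5
  3: L=–, R=–
  26: L=–, R=29
  29: L=–, R=–
  5: L=–, R=–

Leaves: 3, 5, 11, 29, 37 — 5 in total.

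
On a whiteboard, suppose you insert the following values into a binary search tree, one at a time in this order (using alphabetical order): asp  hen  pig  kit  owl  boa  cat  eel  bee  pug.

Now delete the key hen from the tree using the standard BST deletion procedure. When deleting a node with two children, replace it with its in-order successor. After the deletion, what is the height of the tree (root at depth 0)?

Resulting structure (node: left, right):
  asp: L=–, R=hen
  hen: L=boa, R=pig
  pig: L=kit, R=pug
  kit: L=–, R=owl
  owl: L=–, R=–
  boa: L=bee, R=cat
  cat: L=–, R=eel
  eel: L=–, R=–
  bee: L=–, R=–
  pug: L=–, R=–

Delete hen (two children — replace with in-order successor).
After deletion, deepest node is eel at depth 4.

4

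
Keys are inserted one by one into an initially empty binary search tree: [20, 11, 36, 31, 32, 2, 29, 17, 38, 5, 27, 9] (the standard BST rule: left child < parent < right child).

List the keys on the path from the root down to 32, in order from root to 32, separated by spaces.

Insert 20: tree is empty, so 20 becomes the root.
Insert 11: 11 < 20 → go left. Place as left child of 20.
Insert 36: 36 > 20 → go right. Place as right child of 20.
Insert 31: 31 > 20 → go right; 31 < 36 → go left. Place as left child of 36.
Insert 32: 32 > 20 → go right; 32 < 36 → go left; 32 > 31 → go right. Place as right child of 31.
Insert 2: 2 < 20 → go left; 2 < 11 → go left. Place as left child of 11.
Insert 29: 29 > 20 → go right; 29 < 36 → go left; 29 < 31 → go left. Place as left child of 31.
Insert 17: 17 < 20 → go left; 17 > 11 → go right. Place as right child of 11.
Insert 38: 38 > 20 → go right; 38 > 36 → go right. Place as right child of 36.
Insert 5: 5 < 20 → go left; 5 < 11 → go left; 5 > 2 → go right. Place as right child of 2.
Insert 27: 27 > 20 → go right; 27 < 36 → go left; 27 < 31 → go left; 27 < 29 → go left. Place as left child of 29.
Insert 9: 9 < 20 → go left; 9 < 11 → go left; 9 > 2 → go right; 9 > 5 → go right. Place as right child of 5.

20 36 31 32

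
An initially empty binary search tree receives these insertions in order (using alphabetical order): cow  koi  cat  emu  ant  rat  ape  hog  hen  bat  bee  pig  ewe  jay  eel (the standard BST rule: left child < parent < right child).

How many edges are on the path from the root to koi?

1

Insert cow: tree is empty, so cow becomes the root.
Insert koi: koi > cow → go right. Place as right child of cow.
Insert cat: cat < cow → go left. Place as left child of cow.
Insert emu: emu > cow → go right; emu < koi → go left. Place as left child of koi.
Insert ant: ant < cow → go left; ant < cat → go left. Place as left child of cat.
Insert rat: rat > cow → go right; rat > koi → go right. Place as right child of koi.
Insert ape: ape < cow → go left; ape < cat → go left; ape > ant → go right. Place as right child of ant.
Insert hog: hog > cow → go right; hog < koi → go left; hog > emu → go right. Place as right child of emu.
Insert hen: hen > cow → go right; hen < koi → go left; hen > emu → go right; hen < hog → go left. Place as left child of hog.
Insert bat: bat < cow → go left; bat < cat → go left; bat > ant → go right; bat > ape → go right. Place as right child of ape.
Insert bee: bee < cow → go left; bee < cat → go left; bee > ant → go right; bee > ape → go right; bee > bat → go right. Place as right child of bat.
Insert pig: pig > cow → go right; pig > koi → go right; pig < rat → go left. Place as left child of rat.
Insert ewe: ewe > cow → go right; ewe < koi → go left; ewe > emu → go right; ewe < hog → go left; ewe < hen → go left. Place as left child of hen.
Insert jay: jay > cow → go right; jay < koi → go left; jay > emu → go right; jay > hog → go right. Place as right child of hog.
Insert eel: eel > cow → go right; eel < koi → go left; eel < emu → go left. Place as left child of emu.

Path to koi: cow → koi, which is 1 edge.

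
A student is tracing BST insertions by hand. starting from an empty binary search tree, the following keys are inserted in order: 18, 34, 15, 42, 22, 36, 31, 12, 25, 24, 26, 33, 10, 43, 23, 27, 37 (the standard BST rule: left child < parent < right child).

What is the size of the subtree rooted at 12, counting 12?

2

Insert 18: tree is empty, so 18 becomes the root.
Insert 34: 34 > 18 → go right. Place as right child of 18.
Insert 15: 15 < 18 → go left. Place as left child of 18.
Insert 42: 42 > 18 → go right; 42 > 34 → go right. Place as right child of 34.
Insert 22: 22 > 18 → go right; 22 < 34 → go left. Place as left child of 34.
Insert 36: 36 > 18 → go right; 36 > 34 → go right; 36 < 42 → go left. Place as left child of 42.
Insert 31: 31 > 18 → go right; 31 < 34 → go left; 31 > 22 → go right. Place as right child of 22.
Insert 12: 12 < 18 → go left; 12 < 15 → go left. Place as left child of 15.
Insert 25: 25 > 18 → go right; 25 < 34 → go left; 25 > 22 → go right; 25 < 31 → go left. Place as left child of 31.
Insert 24: 24 > 18 → go right; 24 < 34 → go left; 24 > 22 → go right; 24 < 31 → go left; 24 < 25 → go left. Place as left child of 25.
Insert 26: 26 > 18 → go right; 26 < 34 → go left; 26 > 22 → go right; 26 < 31 → go left; 26 > 25 → go right. Place as right child of 25.
Insert 33: 33 > 18 → go right; 33 < 34 → go left; 33 > 22 → go right; 33 > 31 → go right. Place as right child of 31.
Insert 10: 10 < 18 → go left; 10 < 15 → go left; 10 < 12 → go left. Place as left child of 12.
Insert 43: 43 > 18 → go right; 43 > 34 → go right; 43 > 42 → go right. Place as right child of 42.
Insert 23: 23 > 18 → go right; 23 < 34 → go left; 23 > 22 → go right; 23 < 31 → go left; 23 < 25 → go left; 23 < 24 → go left. Place as left child of 24.
Insert 27: 27 > 18 → go right; 27 < 34 → go left; 27 > 22 → go right; 27 < 31 → go left; 27 > 25 → go right; 27 > 26 → go right. Place as right child of 26.
Insert 37: 37 > 18 → go right; 37 > 34 → go right; 37 < 42 → go left; 37 > 36 → go right. Place as right child of 36.

Subtree rooted at 12 contains: 12, 10 — 2 nodes.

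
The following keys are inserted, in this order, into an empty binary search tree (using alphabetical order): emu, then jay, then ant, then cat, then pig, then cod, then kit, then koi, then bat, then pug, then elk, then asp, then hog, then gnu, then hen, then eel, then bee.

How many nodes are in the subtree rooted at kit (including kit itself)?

2

Resulting structure (node: left, right):
  emu: L=ant, R=jay
  jay: L=hog, R=pig
  ant: L=–, R=cat
  cat: L=bat, R=cod
  pig: L=kit, R=pug
  cod: L=–, R=elk
  kit: L=–, R=koi
  koi: L=–, R=–
  bat: L=asp, R=bee
  pug: L=–, R=–
  elk: L=eel, R=–
  asp: L=–, R=–
  hog: L=gnu, R=–
  gnu: L=–, R=hen
  hen: L=–, R=–
  eel: L=–, R=–
  bee: L=–, R=–

Subtree rooted at kit contains: kit, koi — 2 nodes.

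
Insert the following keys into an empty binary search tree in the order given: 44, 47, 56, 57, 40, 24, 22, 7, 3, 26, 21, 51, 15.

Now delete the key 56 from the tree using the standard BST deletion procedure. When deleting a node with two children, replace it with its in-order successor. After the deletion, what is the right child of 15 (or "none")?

none

Resulting structure (node: left, right):
  44: L=40, R=47
  47: L=–, R=56
  56: L=51, R=57
  57: L=–, R=–
  40: L=24, R=–
  24: L=22, R=26
  22: L=7, R=–
  7: L=3, R=21
  3: L=–, R=–
  26: L=–, R=–
  21: L=15, R=–
  51: L=–, R=–
  15: L=–, R=–

Delete 56 (two children — replace with in-order successor).
After deletion, 15's right child: none.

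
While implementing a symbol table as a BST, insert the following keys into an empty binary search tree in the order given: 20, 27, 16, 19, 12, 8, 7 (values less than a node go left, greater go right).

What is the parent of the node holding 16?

20: root
27: right child of 20 (depth 1)
16: left child of 20 (depth 1)
19: right child of 16 (depth 2)
12: left child of 16 (depth 2)
8: left child of 12 (depth 3)
7: left child of 8 (depth 4)

20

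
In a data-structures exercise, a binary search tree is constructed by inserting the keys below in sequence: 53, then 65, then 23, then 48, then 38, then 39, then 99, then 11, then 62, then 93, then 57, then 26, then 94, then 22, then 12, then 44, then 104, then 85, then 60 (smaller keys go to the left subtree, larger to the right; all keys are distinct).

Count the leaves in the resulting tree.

Insert 53: tree is empty, so 53 becomes the root.
Insert 65: 65 > 53 → go right. Place as right child of 53.
Insert 23: 23 < 53 → go left. Place as left child of 53.
Insert 48: 48 < 53 → go left; 48 > 23 → go right. Place as right child of 23.
Insert 38: 38 < 53 → go left; 38 > 23 → go right; 38 < 48 → go left. Place as left child of 48.
Insert 39: 39 < 53 → go left; 39 > 23 → go right; 39 < 48 → go left; 39 > 38 → go right. Place as right child of 38.
Insert 99: 99 > 53 → go right; 99 > 65 → go right. Place as right child of 65.
Insert 11: 11 < 53 → go left; 11 < 23 → go left. Place as left child of 23.
Insert 62: 62 > 53 → go right; 62 < 65 → go left. Place as left child of 65.
Insert 93: 93 > 53 → go right; 93 > 65 → go right; 93 < 99 → go left. Place as left child of 99.
Insert 57: 57 > 53 → go right; 57 < 65 → go left; 57 < 62 → go left. Place as left child of 62.
Insert 26: 26 < 53 → go left; 26 > 23 → go right; 26 < 48 → go left; 26 < 38 → go left. Place as left child of 38.
Insert 94: 94 > 53 → go right; 94 > 65 → go right; 94 < 99 → go left; 94 > 93 → go right. Place as right child of 93.
Insert 22: 22 < 53 → go left; 22 < 23 → go left; 22 > 11 → go right. Place as right child of 11.
Insert 12: 12 < 53 → go left; 12 < 23 → go left; 12 > 11 → go right; 12 < 22 → go left. Place as left child of 22.
Insert 44: 44 < 53 → go left; 44 > 23 → go right; 44 < 48 → go left; 44 > 38 → go right; 44 > 39 → go right. Place as right child of 39.
Insert 104: 104 > 53 → go right; 104 > 65 → go right; 104 > 99 → go right. Place as right child of 99.
Insert 85: 85 > 53 → go right; 85 > 65 → go right; 85 < 99 → go left; 85 < 93 → go left. Place as left child of 93.
Insert 60: 60 > 53 → go right; 60 < 65 → go left; 60 < 62 → go left; 60 > 57 → go right. Place as right child of 57.

Leaves: 12, 26, 44, 60, 85, 94, 104 — 7 in total.

7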